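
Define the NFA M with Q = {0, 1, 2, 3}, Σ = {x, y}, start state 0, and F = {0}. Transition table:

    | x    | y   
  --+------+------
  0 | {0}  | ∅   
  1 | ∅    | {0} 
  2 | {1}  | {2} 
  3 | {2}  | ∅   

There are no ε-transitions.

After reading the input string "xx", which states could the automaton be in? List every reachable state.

{0}

Start in {0}.
Read 'x': {0} → {0}.
Read 'x': {0} → {0}.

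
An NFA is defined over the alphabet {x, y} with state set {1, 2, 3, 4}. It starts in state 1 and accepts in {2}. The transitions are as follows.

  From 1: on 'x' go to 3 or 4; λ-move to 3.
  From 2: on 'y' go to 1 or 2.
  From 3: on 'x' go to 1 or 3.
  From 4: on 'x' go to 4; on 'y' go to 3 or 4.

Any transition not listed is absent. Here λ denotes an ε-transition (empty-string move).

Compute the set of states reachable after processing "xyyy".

Start: ε-closure({1}) = {1, 3}.
Read 'x': {1, 3} → {1, 3, 4}.
Read 'y': {1, 3, 4} → {3, 4}.
Read 'y': {3, 4} → {3, 4}.
Read 'y': {3, 4} → {3, 4}.

{3, 4}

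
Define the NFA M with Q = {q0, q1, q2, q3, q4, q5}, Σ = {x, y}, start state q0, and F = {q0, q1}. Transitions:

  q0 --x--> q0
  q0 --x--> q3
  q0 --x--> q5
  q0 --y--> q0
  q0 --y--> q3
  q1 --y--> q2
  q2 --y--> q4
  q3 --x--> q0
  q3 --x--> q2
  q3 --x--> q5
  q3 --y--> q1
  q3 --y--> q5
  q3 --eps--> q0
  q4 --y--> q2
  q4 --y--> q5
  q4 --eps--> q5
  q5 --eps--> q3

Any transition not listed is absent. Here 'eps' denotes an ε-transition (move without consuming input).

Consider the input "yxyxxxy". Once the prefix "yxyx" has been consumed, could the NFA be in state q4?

Start in {q0}.
Read 'y': {q0} → {q0, q3}.
Read 'x': {q0, q3} → {q0, q2, q3, q5}.
Read 'y': {q0, q2, q3, q5} → {q0, q1, q3, q4, q5}.
Read 'x': {q0, q1, q3, q4, q5} → {q0, q2, q3, q5}.
State q4 is not in {q0, q2, q3, q5}.

No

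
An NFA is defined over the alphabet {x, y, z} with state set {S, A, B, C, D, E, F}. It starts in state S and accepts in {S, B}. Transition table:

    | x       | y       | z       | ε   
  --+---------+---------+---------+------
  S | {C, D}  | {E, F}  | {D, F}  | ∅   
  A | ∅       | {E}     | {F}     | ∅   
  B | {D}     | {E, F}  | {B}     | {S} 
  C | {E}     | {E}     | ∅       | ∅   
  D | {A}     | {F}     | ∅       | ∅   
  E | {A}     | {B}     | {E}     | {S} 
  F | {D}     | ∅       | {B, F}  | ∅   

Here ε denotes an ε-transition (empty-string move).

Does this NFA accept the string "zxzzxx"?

Yes

Start in {S}.
Read 'z': S→{D, F}; now {D, F}.
Read 'x': D→{A}, F→{D}; now {A, D}.
Read 'z': A→{F}, D→∅; now {F}.
Read 'z': F→{B, F}; union {B, F}; ε-closure = {S, B, F}.
Read 'x': S→{C, D}, B→{D}, F→{D}; now {C, D}.
Read 'x': C→{E}, D→{A}; union {A, E}; ε-closure = {S, A, E}.
The final set {S, A, E} contains the accepting state S.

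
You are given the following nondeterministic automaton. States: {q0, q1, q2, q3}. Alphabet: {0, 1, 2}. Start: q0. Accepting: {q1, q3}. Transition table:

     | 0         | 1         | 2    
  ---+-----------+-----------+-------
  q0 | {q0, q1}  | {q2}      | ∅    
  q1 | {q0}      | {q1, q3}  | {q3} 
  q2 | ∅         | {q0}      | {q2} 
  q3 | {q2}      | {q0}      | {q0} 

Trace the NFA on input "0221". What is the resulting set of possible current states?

{q2}

Start in {q0}.
Read '0': q0→{q0, q1}; now {q0, q1}.
Read '2': q0→∅, q1→{q3}; now {q3}.
Read '2': q3→{q0}; now {q0}.
Read '1': q0→{q2}; now {q2}.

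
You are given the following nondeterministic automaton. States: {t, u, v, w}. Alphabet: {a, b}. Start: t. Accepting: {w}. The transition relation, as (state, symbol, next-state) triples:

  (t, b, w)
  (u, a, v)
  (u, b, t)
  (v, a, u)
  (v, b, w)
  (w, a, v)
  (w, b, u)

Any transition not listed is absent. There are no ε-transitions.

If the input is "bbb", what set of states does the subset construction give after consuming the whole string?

{t}

Start in {t}.
Read 'b': {t} → {w}.
Read 'b': {w} → {u}.
Read 'b': {u} → {t}.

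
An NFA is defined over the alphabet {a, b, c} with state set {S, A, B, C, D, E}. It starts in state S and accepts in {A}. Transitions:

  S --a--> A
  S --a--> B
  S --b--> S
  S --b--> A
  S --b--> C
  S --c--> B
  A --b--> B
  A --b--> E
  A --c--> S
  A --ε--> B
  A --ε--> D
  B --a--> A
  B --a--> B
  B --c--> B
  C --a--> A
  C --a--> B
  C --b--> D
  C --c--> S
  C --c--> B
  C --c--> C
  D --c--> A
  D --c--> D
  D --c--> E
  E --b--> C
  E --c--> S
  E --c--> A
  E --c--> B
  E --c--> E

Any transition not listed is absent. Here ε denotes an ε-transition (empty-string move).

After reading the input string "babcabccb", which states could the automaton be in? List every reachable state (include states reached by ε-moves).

{S, A, B, C, D, E}

Start in {S}.
Read 'b': {S} → {S, A, B, C, D}.
Read 'a': {S, A, B, C, D} → {A, B, D}.
Read 'b': {A, B, D} → {B, E}.
Read 'c': {B, E} → {S, A, B, D, E}.
Read 'a': {S, A, B, D, E} → {A, B, D}.
Read 'b': {A, B, D} → {B, E}.
Read 'c': {B, E} → {S, A, B, D, E}.
Read 'c': {S, A, B, D, E} → {S, A, B, D, E}.
Read 'b': {S, A, B, D, E} → {S, A, B, C, D, E}.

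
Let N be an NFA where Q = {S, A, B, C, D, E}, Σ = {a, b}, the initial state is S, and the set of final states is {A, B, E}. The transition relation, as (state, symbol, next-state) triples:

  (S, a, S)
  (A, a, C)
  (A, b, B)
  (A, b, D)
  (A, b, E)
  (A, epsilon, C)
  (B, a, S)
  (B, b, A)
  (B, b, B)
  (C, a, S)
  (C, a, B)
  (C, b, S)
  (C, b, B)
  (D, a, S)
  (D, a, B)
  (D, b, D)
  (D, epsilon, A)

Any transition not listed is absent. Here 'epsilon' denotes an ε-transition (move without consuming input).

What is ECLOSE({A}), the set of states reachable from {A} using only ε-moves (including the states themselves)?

{A, C}

Begin with {A}.
ε-move A → C; add C.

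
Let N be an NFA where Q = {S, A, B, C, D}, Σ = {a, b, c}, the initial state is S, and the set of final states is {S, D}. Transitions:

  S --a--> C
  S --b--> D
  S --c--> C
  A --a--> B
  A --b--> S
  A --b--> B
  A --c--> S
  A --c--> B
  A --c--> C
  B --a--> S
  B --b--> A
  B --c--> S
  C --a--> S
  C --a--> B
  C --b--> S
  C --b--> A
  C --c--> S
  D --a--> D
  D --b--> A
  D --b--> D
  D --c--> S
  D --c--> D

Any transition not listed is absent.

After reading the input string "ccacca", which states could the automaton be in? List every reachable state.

Start in {S}.
Read 'c': S→{C}; now {C}.
Read 'c': C→{S}; now {S}.
Read 'a': S→{C}; now {C}.
Read 'c': C→{S}; now {S}.
Read 'c': S→{C}; now {C}.
Read 'a': C→{S, B}; now {S, B}.

{S, B}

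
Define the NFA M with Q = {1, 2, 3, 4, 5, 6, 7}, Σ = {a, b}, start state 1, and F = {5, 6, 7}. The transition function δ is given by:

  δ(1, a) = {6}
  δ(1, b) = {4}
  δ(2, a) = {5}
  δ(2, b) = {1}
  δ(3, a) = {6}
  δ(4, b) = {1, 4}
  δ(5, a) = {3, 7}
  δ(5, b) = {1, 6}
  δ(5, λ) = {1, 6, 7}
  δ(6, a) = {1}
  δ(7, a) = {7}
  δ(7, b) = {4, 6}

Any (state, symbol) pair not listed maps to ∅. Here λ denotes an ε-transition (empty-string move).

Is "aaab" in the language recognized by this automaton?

Start in {1}.
Read 'a': {1} → {6}.
Read 'a': {6} → {1}.
Read 'a': {1} → {6}.
Read 'b': {6} → ∅.
The final set ∅ contains no accepting state.

No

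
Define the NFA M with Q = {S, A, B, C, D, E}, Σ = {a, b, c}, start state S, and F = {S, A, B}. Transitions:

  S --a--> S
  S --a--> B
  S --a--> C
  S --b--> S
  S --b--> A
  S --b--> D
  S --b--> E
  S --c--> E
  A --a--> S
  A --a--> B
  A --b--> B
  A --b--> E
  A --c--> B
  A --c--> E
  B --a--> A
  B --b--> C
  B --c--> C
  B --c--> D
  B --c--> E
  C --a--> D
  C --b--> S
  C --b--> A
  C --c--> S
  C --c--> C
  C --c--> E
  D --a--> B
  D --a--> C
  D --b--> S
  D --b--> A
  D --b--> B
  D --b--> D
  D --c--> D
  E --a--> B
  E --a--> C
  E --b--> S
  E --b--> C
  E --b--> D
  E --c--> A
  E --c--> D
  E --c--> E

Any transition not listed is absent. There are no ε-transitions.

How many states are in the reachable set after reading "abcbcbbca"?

Start in {S}.
Read 'a': S→{S, B, C}; now {S, B, C}.
Read 'b': S→{S, A, D, E}, B→{C}, C→{S, A}; now {S, A, C, D, E}.
Read 'c': S→{E}, A→{B, E}, C→{S, C, E}, D→{D}, E→{A, D, E}; now {S, A, B, C, D, E}.
Read 'b': S→{S, A, D, E}, A→{B, E}, B→{C}, C→{S, A}, D→{S, A, B, D}, E→{S, C, D}; now {S, A, B, C, D, E}.
Read 'c': S→{E}, A→{B, E}, B→{C, D, E}, C→{S, C, E}, D→{D}, E→{A, D, E}; now {S, A, B, C, D, E}.
Read 'b': S→{S, A, D, E}, A→{B, E}, B→{C}, C→{S, A}, D→{S, A, B, D}, E→{S, C, D}; now {S, A, B, C, D, E}.
Read 'b': S→{S, A, D, E}, A→{B, E}, B→{C}, C→{S, A}, D→{S, A, B, D}, E→{S, C, D}; now {S, A, B, C, D, E}.
Read 'c': S→{E}, A→{B, E}, B→{C, D, E}, C→{S, C, E}, D→{D}, E→{A, D, E}; now {S, A, B, C, D, E}.
Read 'a': S→{S, B, C}, A→{S, B}, B→{A}, C→{D}, D→{B, C}, E→{B, C}; now {S, A, B, C, D}.
That set has 5 states.

5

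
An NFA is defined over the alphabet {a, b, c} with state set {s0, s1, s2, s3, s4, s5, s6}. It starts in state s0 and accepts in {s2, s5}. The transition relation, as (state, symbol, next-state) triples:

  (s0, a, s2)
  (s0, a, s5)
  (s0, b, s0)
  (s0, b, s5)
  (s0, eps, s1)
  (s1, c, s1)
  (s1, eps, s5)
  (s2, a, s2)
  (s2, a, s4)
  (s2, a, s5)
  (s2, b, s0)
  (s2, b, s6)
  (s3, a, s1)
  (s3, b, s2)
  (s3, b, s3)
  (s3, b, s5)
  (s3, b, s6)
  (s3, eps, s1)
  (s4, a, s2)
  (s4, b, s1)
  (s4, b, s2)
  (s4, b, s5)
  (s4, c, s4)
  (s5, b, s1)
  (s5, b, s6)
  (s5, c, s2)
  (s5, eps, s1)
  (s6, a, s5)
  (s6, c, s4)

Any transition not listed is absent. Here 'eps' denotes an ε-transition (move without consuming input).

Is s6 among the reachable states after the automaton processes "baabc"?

Start: ε-closure({s0}) = {s0, s1, s5}.
Read 'b': s0→{s0, s5}, s1→∅, s5→{s1, s6}; now {s0, s1, s5, s6}.
Read 'a': s0→{s2, s5}, s1→∅, s5→∅, s6→{s5}; union {s2, s5}; ε-closure = {s1, s2, s5}.
Read 'a': s1→∅, s2→{s2, s4, s5}, s5→∅; union {s2, s4, s5}; ε-closure = {s1, s2, s4, s5}.
Read 'b': s1→∅, s2→{s0, s6}, s4→{s1, s2, s5}, s5→{s1, s6}; now {s0, s1, s2, s5, s6}.
Read 'c': s0→∅, s1→{s1}, s2→∅, s5→{s2}, s6→{s4}; union {s1, s2, s4}; ε-closure = {s1, s2, s4, s5}.
State s6 is not in {s1, s2, s4, s5}.

No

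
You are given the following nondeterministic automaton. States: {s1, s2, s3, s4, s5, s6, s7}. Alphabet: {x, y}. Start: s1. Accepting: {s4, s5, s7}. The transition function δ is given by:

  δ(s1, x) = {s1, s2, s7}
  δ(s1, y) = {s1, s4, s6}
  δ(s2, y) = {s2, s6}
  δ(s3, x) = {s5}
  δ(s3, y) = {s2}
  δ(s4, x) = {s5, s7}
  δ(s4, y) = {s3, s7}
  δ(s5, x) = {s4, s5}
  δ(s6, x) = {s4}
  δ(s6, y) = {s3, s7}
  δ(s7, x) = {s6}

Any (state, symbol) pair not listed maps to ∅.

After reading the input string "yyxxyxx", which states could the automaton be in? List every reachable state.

Start in {s1}.
Read 'y': {s1} → {s1, s4, s6}.
Read 'y': {s1, s4, s6} → {s1, s3, s4, s6, s7}.
Read 'x': {s1, s3, s4, s6, s7} → {s1, s2, s4, s5, s6, s7}.
Read 'x': {s1, s2, s4, s5, s6, s7} → {s1, s2, s4, s5, s6, s7}.
Read 'y': {s1, s2, s4, s5, s6, s7} → {s1, s2, s3, s4, s6, s7}.
Read 'x': {s1, s2, s3, s4, s6, s7} → {s1, s2, s4, s5, s6, s7}.
Read 'x': {s1, s2, s4, s5, s6, s7} → {s1, s2, s4, s5, s6, s7}.

{s1, s2, s4, s5, s6, s7}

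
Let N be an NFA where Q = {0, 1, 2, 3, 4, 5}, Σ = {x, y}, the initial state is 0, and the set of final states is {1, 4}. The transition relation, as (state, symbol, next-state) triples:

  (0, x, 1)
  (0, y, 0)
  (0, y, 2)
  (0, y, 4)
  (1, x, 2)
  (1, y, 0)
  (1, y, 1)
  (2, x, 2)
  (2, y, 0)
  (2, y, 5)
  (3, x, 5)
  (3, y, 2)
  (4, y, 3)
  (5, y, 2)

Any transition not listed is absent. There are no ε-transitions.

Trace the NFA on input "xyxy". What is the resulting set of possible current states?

{0, 1, 5}

Start in {0}.
Read 'x': 0→{1}; now {1}.
Read 'y': 1→{0, 1}; now {0, 1}.
Read 'x': 0→{1}, 1→{2}; now {1, 2}.
Read 'y': 1→{0, 1}, 2→{0, 5}; now {0, 1, 5}.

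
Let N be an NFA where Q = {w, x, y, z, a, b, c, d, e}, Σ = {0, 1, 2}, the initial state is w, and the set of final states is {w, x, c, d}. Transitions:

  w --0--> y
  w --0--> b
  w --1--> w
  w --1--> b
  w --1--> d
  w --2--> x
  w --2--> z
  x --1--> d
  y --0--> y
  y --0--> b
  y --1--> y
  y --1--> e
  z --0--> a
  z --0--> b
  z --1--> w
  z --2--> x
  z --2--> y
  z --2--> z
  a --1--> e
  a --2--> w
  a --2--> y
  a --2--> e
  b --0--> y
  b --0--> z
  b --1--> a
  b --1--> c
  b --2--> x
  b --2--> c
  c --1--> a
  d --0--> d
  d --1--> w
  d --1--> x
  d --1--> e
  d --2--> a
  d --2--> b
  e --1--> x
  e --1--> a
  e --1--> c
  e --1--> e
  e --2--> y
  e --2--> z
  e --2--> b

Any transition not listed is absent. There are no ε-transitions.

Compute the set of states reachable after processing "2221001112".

Start in {w}.
Read '2': w→{x, z}; now {x, z}.
Read '2': x→∅, z→{x, y, z}; now {x, y, z}.
Read '2': x→∅, y→∅, z→{x, y, z}; now {x, y, z}.
Read '1': x→{d}, y→{y, e}, z→{w}; now {w, y, d, e}.
Read '0': w→{y, b}, y→{y, b}, d→{d}, e→∅; now {y, b, d}.
Read '0': y→{y, b}, b→{y, z}, d→{d}; now {y, z, b, d}.
Read '1': y→{y, e}, z→{w}, b→{a, c}, d→{w, x, e}; now {w, x, y, a, c, e}.
Read '1': w→{w, b, d}, x→{d}, y→{y, e}, a→{e}, c→{a}, e→{x, a, c, e}; now {w, x, y, a, b, c, d, e}.
Read '1': w→{w, b, d}, x→{d}, y→{y, e}, a→{e}, b→{a, c}, c→{a}, d→{w, x, e}, e→{x, a, c, e}; now {w, x, y, a, b, c, d, e}.
Read '2': w→{x, z}, x→∅, y→∅, a→{w, y, e}, b→{x, c}, c→∅, d→{a, b}, e→{y, z, b}; now {w, x, y, z, a, b, c, e}.

{w, x, y, z, a, b, c, e}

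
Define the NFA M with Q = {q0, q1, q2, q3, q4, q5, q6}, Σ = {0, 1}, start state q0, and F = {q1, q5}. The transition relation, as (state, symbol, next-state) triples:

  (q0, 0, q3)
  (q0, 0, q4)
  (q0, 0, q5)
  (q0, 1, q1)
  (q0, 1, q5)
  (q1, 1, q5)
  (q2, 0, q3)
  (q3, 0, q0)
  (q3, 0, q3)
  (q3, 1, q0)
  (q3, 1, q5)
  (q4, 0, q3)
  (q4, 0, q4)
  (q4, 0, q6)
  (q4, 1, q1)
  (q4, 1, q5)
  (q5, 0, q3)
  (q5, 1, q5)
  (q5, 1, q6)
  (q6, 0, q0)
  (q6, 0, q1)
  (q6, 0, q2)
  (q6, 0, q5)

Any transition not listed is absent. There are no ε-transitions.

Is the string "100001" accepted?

Start in {q0}.
Read '1': {q0} → {q1, q5}.
Read '0': {q1, q5} → {q3}.
Read '0': {q3} → {q0, q3}.
Read '0': {q0, q3} → {q0, q3, q4, q5}.
Read '0': {q0, q3, q4, q5} → {q0, q3, q4, q5, q6}.
Read '1': {q0, q3, q4, q5, q6} → {q0, q1, q5, q6}.
The final set {q0, q1, q5, q6} contains the accepting states q1, q5.

Yes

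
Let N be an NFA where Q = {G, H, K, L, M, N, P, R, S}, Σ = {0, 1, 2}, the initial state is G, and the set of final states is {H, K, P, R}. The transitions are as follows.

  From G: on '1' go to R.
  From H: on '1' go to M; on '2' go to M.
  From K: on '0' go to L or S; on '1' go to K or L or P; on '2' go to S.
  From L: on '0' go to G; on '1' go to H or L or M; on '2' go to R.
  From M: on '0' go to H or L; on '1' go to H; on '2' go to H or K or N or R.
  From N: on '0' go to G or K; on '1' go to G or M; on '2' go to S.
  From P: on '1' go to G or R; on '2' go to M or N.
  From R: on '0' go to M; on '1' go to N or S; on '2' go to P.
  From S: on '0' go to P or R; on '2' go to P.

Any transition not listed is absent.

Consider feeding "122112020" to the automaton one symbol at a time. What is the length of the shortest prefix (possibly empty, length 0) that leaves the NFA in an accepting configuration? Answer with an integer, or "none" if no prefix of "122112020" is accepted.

Start in {G}.
Read '1': {G} → {R}.
None of the earlier sets intersect F, but {R} does.

1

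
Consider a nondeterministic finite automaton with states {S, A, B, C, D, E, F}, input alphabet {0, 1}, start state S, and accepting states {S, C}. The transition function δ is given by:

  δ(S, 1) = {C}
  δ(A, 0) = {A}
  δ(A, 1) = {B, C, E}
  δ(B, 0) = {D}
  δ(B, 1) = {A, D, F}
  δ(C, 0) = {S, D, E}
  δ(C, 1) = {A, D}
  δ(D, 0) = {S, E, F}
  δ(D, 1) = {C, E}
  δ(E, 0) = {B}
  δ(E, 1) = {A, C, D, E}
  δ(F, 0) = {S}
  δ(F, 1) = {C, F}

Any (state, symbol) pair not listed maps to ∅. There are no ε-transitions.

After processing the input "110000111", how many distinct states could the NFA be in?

6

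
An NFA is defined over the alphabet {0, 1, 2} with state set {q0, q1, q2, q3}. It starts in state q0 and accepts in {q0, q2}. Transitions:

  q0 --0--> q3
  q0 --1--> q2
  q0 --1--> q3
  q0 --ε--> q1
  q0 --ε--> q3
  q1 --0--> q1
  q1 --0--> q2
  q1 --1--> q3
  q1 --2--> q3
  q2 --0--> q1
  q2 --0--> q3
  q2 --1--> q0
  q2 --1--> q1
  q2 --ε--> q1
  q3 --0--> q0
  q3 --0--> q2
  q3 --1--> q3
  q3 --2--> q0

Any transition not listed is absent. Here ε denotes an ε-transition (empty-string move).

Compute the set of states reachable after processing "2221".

Start: ε-closure({q0}) = {q0, q1, q3}.
Read '2': {q0, q1, q3} → {q0, q1, q3}.
Read '2': {q0, q1, q3} → {q0, q1, q3}.
Read '2': {q0, q1, q3} → {q0, q1, q3}.
Read '1': {q0, q1, q3} → {q1, q2, q3}.

{q1, q2, q3}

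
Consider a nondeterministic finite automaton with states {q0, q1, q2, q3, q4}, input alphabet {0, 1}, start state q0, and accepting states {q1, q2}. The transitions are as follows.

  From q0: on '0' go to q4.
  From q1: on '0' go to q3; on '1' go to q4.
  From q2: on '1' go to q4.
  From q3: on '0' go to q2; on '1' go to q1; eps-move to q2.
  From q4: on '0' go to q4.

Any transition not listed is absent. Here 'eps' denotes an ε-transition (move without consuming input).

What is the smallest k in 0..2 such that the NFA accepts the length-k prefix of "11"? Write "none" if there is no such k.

none

Start in {q0}.
Read '1': {q0} → ∅.
The set is empty and remains empty for the remaining 1 symbol.
No reachable set along the way intersects F.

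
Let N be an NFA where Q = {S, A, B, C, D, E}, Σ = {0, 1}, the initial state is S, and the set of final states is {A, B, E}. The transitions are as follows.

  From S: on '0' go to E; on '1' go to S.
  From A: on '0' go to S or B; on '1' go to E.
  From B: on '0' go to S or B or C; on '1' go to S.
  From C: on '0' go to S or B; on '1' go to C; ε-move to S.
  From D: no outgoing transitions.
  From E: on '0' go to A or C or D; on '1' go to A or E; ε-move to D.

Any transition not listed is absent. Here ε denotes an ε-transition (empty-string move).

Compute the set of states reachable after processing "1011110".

Start in {S}.
Read '1': {S} → {S}.
Read '0': {S} → {D, E}.
Read '1': {D, E} → {A, D, E}.
Read '1': {A, D, E} → {A, D, E}.
Read '1': {A, D, E} → {A, D, E}.
Read '1': {A, D, E} → {A, D, E}.
Read '0': {A, D, E} → {S, A, B, C, D}.

{S, A, B, C, D}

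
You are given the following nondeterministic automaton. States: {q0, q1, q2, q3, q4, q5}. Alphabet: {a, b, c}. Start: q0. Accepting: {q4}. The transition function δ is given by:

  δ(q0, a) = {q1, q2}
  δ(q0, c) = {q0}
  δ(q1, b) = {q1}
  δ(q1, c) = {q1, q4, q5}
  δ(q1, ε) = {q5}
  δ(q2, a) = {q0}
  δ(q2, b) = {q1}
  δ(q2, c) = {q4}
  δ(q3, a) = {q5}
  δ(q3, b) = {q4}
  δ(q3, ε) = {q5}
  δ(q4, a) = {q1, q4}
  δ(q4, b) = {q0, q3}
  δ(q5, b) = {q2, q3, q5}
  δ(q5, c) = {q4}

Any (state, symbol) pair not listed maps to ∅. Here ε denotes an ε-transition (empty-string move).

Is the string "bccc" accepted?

No

Start in {q0}.
Read 'b': {q0} → ∅.
The set is empty and remains empty for the remaining 3 symbols.
The final set ∅ contains no accepting state.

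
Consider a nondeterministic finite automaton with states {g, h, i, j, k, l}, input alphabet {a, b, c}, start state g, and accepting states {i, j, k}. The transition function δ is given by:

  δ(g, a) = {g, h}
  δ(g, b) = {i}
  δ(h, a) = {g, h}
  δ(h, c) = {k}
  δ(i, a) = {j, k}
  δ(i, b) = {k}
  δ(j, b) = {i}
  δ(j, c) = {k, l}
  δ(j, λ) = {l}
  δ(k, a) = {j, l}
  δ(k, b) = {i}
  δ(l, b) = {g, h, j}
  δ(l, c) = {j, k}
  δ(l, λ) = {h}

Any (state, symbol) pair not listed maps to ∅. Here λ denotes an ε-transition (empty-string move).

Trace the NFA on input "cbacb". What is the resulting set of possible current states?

Start in {g}.
Read 'c': {g} → ∅.
The set is empty and remains empty for the remaining 4 symbols.

∅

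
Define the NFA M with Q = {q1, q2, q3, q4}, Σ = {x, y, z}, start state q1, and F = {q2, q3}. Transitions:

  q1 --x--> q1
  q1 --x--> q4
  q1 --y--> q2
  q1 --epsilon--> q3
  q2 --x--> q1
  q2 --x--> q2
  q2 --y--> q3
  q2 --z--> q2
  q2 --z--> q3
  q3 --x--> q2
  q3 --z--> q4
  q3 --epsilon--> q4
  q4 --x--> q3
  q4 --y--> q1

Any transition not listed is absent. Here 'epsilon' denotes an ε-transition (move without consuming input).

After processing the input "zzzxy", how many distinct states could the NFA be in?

0

Start: ε-closure({q1}) = {q1, q3, q4}.
Read 'z': {q1, q3, q4} → {q4}.
Read 'z': {q4} → ∅.
The set is empty and remains empty for the remaining 3 symbols.
That set has 0 states.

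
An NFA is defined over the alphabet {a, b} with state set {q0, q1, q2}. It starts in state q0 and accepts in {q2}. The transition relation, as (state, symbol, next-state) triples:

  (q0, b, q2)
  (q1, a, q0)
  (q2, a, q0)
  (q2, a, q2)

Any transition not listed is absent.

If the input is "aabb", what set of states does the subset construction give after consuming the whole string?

∅

Start in {q0}.
Read 'a': q0→∅; now ∅.
The set is empty and remains empty for the remaining 3 symbols.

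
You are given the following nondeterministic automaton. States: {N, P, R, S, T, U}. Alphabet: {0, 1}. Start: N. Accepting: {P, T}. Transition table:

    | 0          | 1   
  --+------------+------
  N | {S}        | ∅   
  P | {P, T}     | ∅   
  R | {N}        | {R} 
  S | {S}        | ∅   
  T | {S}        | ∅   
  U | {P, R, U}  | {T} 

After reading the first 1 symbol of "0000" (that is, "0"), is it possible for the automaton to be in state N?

Start in {N}.
Read '0': {N} → {S}.
State N is not in {S}.

No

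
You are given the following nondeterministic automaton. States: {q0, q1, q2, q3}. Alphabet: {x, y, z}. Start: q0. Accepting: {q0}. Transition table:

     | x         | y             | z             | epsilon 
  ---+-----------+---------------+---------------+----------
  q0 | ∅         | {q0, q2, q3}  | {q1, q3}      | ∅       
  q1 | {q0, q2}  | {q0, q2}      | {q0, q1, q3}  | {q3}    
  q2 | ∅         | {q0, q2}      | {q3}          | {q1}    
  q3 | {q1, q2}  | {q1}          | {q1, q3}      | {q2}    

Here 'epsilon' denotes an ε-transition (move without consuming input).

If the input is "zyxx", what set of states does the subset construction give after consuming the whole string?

{q0, q1, q2, q3}

Start in {q0}.
Read 'z': q0→{q1, q3}; union {q1, q3}; ε-closure = {q1, q2, q3}.
Read 'y': q1→{q0, q2}, q2→{q0, q2}, q3→{q1}; union {q0, q1, q2}; ε-closure = {q0, q1, q2, q3}.
Read 'x': q0→∅, q1→{q0, q2}, q2→∅, q3→{q1, q2}; union {q0, q1, q2}; ε-closure = {q0, q1, q2, q3}.
Read 'x': q0→∅, q1→{q0, q2}, q2→∅, q3→{q1, q2}; union {q0, q1, q2}; ε-closure = {q0, q1, q2, q3}.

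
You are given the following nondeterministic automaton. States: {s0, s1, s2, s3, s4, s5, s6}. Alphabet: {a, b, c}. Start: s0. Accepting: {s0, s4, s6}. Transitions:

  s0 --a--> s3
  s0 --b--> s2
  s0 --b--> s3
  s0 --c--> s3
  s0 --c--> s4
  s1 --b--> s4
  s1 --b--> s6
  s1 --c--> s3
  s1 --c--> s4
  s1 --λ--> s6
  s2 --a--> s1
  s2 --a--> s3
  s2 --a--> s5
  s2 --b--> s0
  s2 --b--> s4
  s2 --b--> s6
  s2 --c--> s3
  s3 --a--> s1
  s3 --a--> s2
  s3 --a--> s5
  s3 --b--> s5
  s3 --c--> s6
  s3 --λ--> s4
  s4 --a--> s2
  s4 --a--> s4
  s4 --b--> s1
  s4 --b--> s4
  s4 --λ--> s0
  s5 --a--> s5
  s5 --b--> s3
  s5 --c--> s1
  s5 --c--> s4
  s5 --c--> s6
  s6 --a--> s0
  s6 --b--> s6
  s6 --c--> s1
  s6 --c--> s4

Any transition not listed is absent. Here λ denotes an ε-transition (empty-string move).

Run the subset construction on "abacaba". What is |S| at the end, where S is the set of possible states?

7

Start in {s0}.
Read 'a': s0→{s3}; union {s3}; ε-closure = {s0, s3, s4}.
Read 'b': s0→{s2, s3}, s3→{s5}, s4→{s1, s4}; union {s1, s2, s3, s4, s5}; ε-closure = {s0, s1, s2, s3, s4, s5, s6}.
Read 'a': s0→{s3}, s1→∅, s2→{s1, s3, s5}, s3→{s1, s2, s5}, s4→{s2, s4}, s5→{s5}, s6→{s0}; union {s0, s1, s2, s3, s4, s5}; ε-closure = {s0, s1, s2, s3, s4, s5, s6}.
Read 'c': s0→{s3, s4}, s1→{s3, s4}, s2→{s3}, s3→{s6}, s4→∅, s5→{s1, s4, s6}, s6→{s1, s4}; union {s1, s3, s4, s6}; ε-closure = {s0, s1, s3, s4, s6}.
Read 'a': s0→{s3}, s1→∅, s3→{s1, s2, s5}, s4→{s2, s4}, s6→{s0}; union {s0, s1, s2, s3, s4, s5}; ε-closure = {s0, s1, s2, s3, s4, s5, s6}.
Read 'b': s0→{s2, s3}, s1→{s4, s6}, s2→{s0, s4, s6}, s3→{s5}, s4→{s1, s4}, s5→{s3}, s6→{s6}; now {s0, s1, s2, s3, s4, s5, s6}.
Read 'a': s0→{s3}, s1→∅, s2→{s1, s3, s5}, s3→{s1, s2, s5}, s4→{s2, s4}, s5→{s5}, s6→{s0}; union {s0, s1, s2, s3, s4, s5}; ε-closure = {s0, s1, s2, s3, s4, s5, s6}.
That set has 7 states.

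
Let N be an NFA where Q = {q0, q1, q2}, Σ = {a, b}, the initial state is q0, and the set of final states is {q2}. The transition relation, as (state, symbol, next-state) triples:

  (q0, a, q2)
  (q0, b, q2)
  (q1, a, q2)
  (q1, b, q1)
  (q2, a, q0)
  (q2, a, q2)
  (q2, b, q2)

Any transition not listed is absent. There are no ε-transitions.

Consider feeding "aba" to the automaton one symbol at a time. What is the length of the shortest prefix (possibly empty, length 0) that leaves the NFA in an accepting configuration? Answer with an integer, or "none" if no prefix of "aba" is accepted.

1

Start in {q0}.
Read 'a': q0→{q2}; now {q2}.
None of the earlier sets intersect F, but {q2} does.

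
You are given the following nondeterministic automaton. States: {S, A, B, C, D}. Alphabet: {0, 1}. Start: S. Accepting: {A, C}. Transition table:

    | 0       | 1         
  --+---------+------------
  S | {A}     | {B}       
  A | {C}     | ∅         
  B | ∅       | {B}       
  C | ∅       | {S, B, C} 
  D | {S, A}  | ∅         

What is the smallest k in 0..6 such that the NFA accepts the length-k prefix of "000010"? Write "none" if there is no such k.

1

Start in {S}.
Read '0': S→{A}; now {A}.
None of the earlier sets intersect F, but {A} does.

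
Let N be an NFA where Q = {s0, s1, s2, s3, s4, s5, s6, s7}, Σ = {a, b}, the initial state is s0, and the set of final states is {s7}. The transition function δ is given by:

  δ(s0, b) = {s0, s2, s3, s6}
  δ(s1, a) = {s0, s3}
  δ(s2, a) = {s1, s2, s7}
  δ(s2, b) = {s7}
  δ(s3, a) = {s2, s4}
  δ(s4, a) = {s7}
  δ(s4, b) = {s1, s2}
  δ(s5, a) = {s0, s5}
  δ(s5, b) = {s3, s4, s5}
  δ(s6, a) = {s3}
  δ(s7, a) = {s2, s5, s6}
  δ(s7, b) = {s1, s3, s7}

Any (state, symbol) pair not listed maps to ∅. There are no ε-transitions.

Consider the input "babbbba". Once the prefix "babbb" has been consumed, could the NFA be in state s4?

Start in {s0}.
Read 'b': s0→{s0, s2, s3, s6}; now {s0, s2, s3, s6}.
Read 'a': s0→∅, s2→{s1, s2, s7}, s3→{s2, s4}, s6→{s3}; now {s1, s2, s3, s4, s7}.
Read 'b': s1→∅, s2→{s7}, s3→∅, s4→{s1, s2}, s7→{s1, s3, s7}; now {s1, s2, s3, s7}.
Read 'b': s1→∅, s2→{s7}, s3→∅, s7→{s1, s3, s7}; now {s1, s3, s7}.
Read 'b': s1→∅, s3→∅, s7→{s1, s3, s7}; now {s1, s3, s7}.
State s4 is not in {s1, s3, s7}.

No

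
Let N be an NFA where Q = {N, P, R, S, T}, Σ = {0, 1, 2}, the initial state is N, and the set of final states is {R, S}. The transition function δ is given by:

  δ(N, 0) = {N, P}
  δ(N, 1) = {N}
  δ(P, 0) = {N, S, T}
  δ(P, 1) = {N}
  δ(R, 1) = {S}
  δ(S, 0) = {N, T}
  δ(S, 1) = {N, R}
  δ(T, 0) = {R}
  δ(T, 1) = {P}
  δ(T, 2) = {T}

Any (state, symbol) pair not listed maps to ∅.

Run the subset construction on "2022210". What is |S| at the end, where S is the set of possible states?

0

Start in {N}.
Read '2': {N} → ∅.
The set is empty and remains empty for the remaining 6 symbols.
That set has 0 states.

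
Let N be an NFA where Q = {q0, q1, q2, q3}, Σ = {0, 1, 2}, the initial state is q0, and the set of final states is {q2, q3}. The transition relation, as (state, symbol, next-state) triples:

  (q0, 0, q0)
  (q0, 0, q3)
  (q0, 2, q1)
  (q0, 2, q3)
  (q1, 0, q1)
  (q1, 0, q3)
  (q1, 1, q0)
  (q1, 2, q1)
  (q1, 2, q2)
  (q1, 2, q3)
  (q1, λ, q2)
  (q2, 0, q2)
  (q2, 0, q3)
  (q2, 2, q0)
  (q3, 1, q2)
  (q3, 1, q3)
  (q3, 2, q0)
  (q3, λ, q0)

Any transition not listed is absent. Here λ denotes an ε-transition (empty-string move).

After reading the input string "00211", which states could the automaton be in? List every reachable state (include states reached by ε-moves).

Start in {q0}.
Read '0': {q0} → {q0, q3}.
Read '0': {q0, q3} → {q0, q3}.
Read '2': {q0, q3} → {q0, q1, q2, q3}.
Read '1': {q0, q1, q2, q3} → {q0, q2, q3}.
Read '1': {q0, q2, q3} → {q0, q2, q3}.

{q0, q2, q3}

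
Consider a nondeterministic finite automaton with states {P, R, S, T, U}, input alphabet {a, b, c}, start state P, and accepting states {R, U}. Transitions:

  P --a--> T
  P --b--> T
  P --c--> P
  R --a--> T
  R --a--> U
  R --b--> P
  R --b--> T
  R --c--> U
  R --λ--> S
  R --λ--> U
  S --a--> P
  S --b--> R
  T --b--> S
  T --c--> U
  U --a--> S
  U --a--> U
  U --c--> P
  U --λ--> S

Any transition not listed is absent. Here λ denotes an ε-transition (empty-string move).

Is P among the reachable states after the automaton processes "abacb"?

Start in {P}.
Read 'a': {P} → {T}.
Read 'b': {T} → {S}.
Read 'a': {S} → {P}.
Read 'c': {P} → {P}.
Read 'b': {P} → {T}.
State P is not in {T}.

No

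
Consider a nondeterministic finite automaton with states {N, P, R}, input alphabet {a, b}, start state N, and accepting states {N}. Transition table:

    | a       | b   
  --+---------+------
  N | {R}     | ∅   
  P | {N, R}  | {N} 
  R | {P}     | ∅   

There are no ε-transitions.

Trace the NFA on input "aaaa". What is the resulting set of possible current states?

Start in {N}.
Read 'a': N→{R}; now {R}.
Read 'a': R→{P}; now {P}.
Read 'a': P→{N, R}; now {N, R}.
Read 'a': N→{R}, R→{P}; now {P, R}.

{P, R}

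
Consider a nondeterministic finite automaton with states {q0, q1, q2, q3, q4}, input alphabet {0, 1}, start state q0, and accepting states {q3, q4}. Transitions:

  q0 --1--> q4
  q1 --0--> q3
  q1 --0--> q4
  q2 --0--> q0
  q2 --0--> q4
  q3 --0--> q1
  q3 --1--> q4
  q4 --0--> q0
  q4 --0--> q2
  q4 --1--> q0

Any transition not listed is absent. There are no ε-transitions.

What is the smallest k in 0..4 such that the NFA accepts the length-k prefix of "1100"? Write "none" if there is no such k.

Start in {q0}.
Read '1': {q0} → {q4}.
None of the earlier sets intersect F, but {q4} does.

1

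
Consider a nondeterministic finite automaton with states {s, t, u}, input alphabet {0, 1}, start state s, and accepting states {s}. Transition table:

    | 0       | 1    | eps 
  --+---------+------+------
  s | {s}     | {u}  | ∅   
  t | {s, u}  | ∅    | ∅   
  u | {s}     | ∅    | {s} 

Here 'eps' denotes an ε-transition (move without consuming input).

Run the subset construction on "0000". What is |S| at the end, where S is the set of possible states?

1

Start in {s}.
Read '0': {s} → {s}.
Read '0': {s} → {s}.
Read '0': {s} → {s}.
Read '0': {s} → {s}.
That set has 1 state.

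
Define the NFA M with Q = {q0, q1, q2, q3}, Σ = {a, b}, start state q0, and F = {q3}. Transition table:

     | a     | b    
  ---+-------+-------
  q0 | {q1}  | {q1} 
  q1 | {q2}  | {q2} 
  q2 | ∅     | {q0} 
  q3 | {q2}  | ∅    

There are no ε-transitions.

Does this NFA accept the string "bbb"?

Start in {q0}.
Read 'b': q0→{q1}; now {q1}.
Read 'b': q1→{q2}; now {q2}.
Read 'b': q2→{q0}; now {q0}.
The final set {q0} contains no accepting state.

No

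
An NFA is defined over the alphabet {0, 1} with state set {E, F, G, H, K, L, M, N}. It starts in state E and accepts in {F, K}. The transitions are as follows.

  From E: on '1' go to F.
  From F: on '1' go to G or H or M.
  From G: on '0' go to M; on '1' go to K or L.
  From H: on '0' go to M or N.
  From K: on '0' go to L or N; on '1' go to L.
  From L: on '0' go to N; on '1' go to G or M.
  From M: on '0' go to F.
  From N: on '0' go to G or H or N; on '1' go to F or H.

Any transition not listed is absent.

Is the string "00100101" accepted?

Start in {E}.
Read '0': {E} → ∅.
The set is empty and remains empty for the remaining 7 symbols.
The final set ∅ contains no accepting state.

No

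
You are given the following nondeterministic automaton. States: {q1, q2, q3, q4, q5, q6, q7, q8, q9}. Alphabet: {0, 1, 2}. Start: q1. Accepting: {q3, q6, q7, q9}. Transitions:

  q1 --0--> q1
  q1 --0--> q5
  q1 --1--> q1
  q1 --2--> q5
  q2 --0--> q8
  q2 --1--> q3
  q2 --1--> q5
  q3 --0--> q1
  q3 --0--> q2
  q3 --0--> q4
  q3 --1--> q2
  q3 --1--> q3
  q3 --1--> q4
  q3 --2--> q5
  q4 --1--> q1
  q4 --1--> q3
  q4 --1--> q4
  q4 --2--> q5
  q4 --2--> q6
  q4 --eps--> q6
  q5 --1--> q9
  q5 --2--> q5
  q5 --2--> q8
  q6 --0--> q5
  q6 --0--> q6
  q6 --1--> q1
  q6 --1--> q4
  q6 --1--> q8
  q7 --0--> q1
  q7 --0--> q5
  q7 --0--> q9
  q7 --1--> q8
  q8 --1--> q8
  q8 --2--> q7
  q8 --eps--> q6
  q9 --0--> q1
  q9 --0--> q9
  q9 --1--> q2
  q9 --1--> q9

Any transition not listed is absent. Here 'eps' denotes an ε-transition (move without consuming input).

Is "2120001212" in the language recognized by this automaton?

No

Start in {q1}.
Read '2': q1→{q5}; now {q5}.
Read '1': q5→{q9}; now {q9}.
Read '2': q9→∅; now ∅.
The set is empty and remains empty for the remaining 7 symbols.
The final set ∅ contains no accepting state.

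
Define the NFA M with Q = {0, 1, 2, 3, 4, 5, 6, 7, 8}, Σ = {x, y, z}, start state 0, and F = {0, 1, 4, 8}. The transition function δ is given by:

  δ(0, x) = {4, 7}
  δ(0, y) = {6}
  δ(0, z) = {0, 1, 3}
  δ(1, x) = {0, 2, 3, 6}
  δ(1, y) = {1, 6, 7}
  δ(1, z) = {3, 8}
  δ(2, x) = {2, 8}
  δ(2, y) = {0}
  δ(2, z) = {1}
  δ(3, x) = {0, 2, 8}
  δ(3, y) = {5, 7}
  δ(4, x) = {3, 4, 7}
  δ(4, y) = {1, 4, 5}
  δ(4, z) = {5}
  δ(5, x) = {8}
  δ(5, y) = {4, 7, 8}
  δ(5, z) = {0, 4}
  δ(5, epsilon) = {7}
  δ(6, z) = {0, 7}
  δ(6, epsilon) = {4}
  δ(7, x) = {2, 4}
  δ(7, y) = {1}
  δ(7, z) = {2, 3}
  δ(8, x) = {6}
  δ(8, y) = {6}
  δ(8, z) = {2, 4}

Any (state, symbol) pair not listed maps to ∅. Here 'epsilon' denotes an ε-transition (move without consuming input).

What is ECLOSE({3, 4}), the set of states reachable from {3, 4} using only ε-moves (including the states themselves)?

{3, 4}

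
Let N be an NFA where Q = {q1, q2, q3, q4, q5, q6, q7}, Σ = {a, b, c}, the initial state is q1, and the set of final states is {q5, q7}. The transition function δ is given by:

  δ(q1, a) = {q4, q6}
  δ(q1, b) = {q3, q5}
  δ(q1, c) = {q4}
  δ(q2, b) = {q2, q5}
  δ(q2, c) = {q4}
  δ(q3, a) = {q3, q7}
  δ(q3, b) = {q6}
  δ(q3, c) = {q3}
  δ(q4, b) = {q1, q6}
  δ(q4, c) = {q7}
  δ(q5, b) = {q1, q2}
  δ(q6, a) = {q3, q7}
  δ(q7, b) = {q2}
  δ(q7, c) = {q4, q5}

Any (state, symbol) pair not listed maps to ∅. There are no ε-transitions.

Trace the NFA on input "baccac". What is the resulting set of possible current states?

Start in {q1}.
Read 'b': q1→{q3, q5}; now {q3, q5}.
Read 'a': q3→{q3, q7}, q5→∅; now {q3, q7}.
Read 'c': q3→{q3}, q7→{q4, q5}; now {q3, q4, q5}.
Read 'c': q3→{q3}, q4→{q7}, q5→∅; now {q3, q7}.
Read 'a': q3→{q3, q7}, q7→∅; now {q3, q7}.
Read 'c': q3→{q3}, q7→{q4, q5}; now {q3, q4, q5}.

{q3, q4, q5}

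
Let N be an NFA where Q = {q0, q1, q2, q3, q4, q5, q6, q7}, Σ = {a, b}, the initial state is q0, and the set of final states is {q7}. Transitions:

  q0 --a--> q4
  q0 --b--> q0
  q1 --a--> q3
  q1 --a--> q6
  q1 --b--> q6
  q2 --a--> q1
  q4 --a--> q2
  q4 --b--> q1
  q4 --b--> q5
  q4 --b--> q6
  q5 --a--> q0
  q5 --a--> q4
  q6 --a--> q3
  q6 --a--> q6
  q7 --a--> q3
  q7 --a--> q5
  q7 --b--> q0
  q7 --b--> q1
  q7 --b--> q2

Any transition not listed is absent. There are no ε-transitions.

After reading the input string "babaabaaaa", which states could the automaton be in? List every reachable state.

Start in {q0}.
Read 'b': {q0} → {q0}.
Read 'a': {q0} → {q4}.
Read 'b': {q4} → {q1, q5, q6}.
Read 'a': {q1, q5, q6} → {q0, q3, q4, q6}.
Read 'a': {q0, q3, q4, q6} → {q2, q3, q4, q6}.
Read 'b': {q2, q3, q4, q6} → {q1, q5, q6}.
Read 'a': {q1, q5, q6} → {q0, q3, q4, q6}.
Read 'a': {q0, q3, q4, q6} → {q2, q3, q4, q6}.
Read 'a': {q2, q3, q4, q6} → {q1, q2, q3, q6}.
Read 'a': {q1, q2, q3, q6} → {q1, q3, q6}.

{q1, q3, q6}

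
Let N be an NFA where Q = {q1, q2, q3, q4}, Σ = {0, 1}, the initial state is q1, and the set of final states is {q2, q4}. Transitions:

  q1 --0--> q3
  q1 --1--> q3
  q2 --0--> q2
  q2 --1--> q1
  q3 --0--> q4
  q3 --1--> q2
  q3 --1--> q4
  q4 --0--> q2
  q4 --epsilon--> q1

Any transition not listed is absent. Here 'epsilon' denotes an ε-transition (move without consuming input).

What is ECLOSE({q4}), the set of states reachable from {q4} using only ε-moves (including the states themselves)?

{q1, q4}

Begin with {q4}.
ε-move q4 → q1; add q1.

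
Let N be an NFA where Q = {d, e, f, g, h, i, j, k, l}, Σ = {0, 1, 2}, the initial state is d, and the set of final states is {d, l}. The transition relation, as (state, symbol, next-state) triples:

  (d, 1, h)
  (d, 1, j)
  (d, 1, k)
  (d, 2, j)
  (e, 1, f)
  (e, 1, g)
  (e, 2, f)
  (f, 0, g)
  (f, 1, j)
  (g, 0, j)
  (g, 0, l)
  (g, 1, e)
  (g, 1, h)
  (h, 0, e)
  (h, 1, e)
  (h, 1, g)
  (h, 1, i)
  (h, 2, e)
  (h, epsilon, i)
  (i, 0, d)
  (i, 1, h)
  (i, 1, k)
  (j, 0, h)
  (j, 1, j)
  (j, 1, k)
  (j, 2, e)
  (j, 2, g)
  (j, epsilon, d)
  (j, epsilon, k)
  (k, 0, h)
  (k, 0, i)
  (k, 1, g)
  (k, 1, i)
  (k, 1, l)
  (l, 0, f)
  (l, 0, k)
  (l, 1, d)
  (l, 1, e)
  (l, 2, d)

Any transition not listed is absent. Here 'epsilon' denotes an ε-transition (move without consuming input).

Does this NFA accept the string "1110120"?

Yes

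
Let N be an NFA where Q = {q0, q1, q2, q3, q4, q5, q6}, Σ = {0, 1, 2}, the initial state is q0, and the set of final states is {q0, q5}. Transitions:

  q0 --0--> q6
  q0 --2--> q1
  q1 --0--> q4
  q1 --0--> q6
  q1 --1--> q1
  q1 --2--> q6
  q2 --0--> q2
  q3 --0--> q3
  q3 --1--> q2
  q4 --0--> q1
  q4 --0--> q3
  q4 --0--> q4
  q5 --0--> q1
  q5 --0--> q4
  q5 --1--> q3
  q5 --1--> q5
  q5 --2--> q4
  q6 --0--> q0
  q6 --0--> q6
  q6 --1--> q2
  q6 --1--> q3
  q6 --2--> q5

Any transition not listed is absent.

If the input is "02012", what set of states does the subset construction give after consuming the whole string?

{q6}

Start in {q0}.
Read '0': {q0} → {q6}.
Read '2': {q6} → {q5}.
Read '0': {q5} → {q1, q4}.
Read '1': {q1, q4} → {q1}.
Read '2': {q1} → {q6}.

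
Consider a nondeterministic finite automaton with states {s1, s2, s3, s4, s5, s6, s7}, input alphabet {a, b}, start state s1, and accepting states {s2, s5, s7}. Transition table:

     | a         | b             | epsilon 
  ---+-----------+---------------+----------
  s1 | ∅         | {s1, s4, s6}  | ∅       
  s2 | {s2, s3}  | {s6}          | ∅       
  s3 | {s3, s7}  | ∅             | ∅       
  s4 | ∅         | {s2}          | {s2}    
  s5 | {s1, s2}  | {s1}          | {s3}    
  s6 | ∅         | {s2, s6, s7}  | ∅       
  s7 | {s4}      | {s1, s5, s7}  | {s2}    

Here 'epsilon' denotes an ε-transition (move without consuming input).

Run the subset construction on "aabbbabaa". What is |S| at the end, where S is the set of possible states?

0

Start in {s1}.
Read 'a': {s1} → ∅.
The set is empty and remains empty for the remaining 8 symbols.
That set has 0 states.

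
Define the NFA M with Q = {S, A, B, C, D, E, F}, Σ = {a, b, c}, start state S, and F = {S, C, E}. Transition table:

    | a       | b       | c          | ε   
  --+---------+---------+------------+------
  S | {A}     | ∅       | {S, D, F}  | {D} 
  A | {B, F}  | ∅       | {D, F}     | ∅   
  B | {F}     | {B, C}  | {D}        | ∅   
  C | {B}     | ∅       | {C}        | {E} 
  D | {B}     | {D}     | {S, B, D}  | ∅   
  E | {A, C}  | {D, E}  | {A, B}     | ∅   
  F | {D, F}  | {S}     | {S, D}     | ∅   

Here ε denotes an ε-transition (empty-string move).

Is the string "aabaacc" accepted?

Yes

Start: ε-closure({S}) = {S, D}.
Read 'a': {S, D} → {A, B}.
Read 'a': {A, B} → {B, F}.
Read 'b': {B, F} → {S, B, C, D, E}.
Read 'a': {S, B, C, D, E} → {A, B, C, E, F}.
Read 'a': {A, B, C, E, F} → {A, B, C, D, E, F}.
Read 'c': {A, B, C, D, E, F} → {S, A, B, C, D, E, F}.
Read 'c': {S, A, B, C, D, E, F} → {S, A, B, C, D, E, F}.
The final set {S, A, B, C, D, E, F} contains the accepting states S, C, E.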